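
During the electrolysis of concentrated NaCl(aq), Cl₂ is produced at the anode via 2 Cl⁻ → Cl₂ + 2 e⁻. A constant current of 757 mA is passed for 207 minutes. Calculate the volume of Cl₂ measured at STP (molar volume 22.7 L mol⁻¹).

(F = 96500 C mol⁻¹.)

1.11 L

Q = I·t = 0.7570 A × 12420 s = 9402 C.
n(e⁻) = Q/F = 9402 / 96500 = 0.09743 mol.
2 electrons are transferred per Cl₂ molecule, so n(Cl₂) = 0.09743 / 2 = 0.04871 mol.
V = n × V_m = 0.04871 × 22.7 = 1.11 L.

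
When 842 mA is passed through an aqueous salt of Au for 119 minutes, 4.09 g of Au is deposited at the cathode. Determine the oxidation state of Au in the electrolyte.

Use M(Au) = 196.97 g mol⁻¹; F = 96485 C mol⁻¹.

+3

Q = I·t = 0.8420 A × 7140.0 s = 6012 C, so n(e⁻) = 6012/96485 = 0.06231 mol.
n(Au) deposited = 4.09 / 196.97 = 0.02076 mol.
Electrons per atom = n(e⁻)/n(Au) = 0.06231 / 0.02076 = 3.00 ≈ 3, so the ion is Au³⁺.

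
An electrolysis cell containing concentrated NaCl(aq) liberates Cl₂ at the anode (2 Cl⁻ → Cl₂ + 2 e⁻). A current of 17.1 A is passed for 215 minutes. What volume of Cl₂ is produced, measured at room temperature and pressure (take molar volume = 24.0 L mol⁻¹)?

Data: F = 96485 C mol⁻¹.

27.4 L

Q = I·t = 17.10 A × 12900 s = 220600 C.
n(e⁻) = Q/F = 220600 / 96485 = 2.286 mol.
2 electrons are transferred per Cl₂ molecule, so n(Cl₂) = 2.286 / 2 = 1.143 mol.
V = n × V_m = 1.143 × 24.0 = 27.4 L.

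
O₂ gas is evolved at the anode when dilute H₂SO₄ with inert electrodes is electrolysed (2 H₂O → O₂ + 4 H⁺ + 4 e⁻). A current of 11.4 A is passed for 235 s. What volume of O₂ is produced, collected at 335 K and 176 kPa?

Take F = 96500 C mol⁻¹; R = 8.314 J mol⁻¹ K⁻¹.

0.110 L

Q = I·t = 11.40 A × 235.00 s = 2679 C.
n(e⁻) = Q/F = 2679 / 96500 = 0.02776 mol.
4 electrons are transferred per O₂ molecule, so n(O₂) = 0.02776 / 4 = 0.006940 mol.
V = nRT/P = (0.006940 × 8.314 × 335) / (176 × 10³ Pa) = 1.10 × 10⁻⁴ m³ = 0.110 L.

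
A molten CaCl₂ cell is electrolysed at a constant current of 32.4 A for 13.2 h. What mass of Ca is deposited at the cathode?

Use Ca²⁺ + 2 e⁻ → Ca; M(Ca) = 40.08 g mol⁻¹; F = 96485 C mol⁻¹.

Q = I·t = 32.40 A × 47520 s = 1540000 C.
n(e⁻) = Q/F = 1540000 / 96485 = 15.96 mol.
Ca²⁺ + 2 e⁻ → Ca, so n(Ca) = n(e⁻)/2 = 7.979 mol.
m = n·M = 7.979 × 40.08 = 320 g.

320 g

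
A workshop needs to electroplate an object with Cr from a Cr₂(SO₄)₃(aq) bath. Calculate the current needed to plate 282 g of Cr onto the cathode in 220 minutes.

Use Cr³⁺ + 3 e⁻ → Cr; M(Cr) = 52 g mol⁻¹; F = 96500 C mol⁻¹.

119 A

n(Cr) = 282 / 52 = 5.423 mol.
n(e⁻) = 3 × 5.423 = 16.27 mol.
Q = n(e⁻)·F = 16.27 × 96500 = 1570000 C.
I = Q/t = 1570000 / 13200 s = 119 A.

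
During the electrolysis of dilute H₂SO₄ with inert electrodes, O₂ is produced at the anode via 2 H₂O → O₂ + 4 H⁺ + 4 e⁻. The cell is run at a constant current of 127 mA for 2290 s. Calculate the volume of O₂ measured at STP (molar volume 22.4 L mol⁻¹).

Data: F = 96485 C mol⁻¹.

0.0169 L

Q = I·t = 0.1270 A × 2290.0 s = 290.8 C.
n(e⁻) = Q/F = 290.8 / 96485 = 0.003014 mol.
4 electrons are transferred per O₂ molecule, so n(O₂) = 0.003014 / 4 = 0.0007536 mol.
V = n × V_m = 0.0007536 × 22.4 = 0.0169 L.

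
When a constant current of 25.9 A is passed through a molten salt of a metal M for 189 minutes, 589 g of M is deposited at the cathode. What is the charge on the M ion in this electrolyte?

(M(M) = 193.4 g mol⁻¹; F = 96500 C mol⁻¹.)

+1

Q = I·t = 25.90 A × 11340 s = 293700 C, so n(e⁻) = 293700/96500 = 3.044 mol.
n(M) deposited = 589 / 193.4 = 3.046 mol.
Electrons per atom = n(e⁻)/n(M) = 3.044 / 3.046 = 0.999 ≈ 1, so the ion is M⁺.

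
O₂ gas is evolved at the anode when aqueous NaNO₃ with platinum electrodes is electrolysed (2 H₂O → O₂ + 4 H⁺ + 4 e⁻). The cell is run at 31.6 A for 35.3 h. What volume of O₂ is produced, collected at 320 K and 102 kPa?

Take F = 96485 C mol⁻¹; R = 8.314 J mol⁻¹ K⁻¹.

Q = I·t = 31.60 A × 127080 s = 4016000 C.
n(e⁻) = Q/F = 4016000 / 96485 = 41.62 mol.
4 electrons are transferred per O₂ molecule, so n(O₂) = 41.62 / 4 = 10.41 mol.
V = nRT/P = (10.41 × 8.314 × 320) / (102 × 10³ Pa) = 0.271 m³ = 271 L.

271 L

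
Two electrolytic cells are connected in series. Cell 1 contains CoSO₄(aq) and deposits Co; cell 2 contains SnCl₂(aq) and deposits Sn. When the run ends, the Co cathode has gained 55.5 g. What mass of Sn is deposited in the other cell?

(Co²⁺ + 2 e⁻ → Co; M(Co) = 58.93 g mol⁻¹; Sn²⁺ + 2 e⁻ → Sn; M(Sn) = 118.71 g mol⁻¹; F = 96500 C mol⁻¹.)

n(Co) = 55.5 / 58.93 = 0.9418 mol.
Since Co²⁺ + 2 e⁻ → Co, n(e⁻) passed = 2 × 0.9418 = 1.884 mol.
Cells in series carry the same charge, so the same 1.884 mol of electrons passes through cell 2.
Sn²⁺ + 2 e⁻ → Sn, so n(Sn) = 1.884 / 2 = 0.9418 mol.
m(Sn) = 0.9418 × 118.71 = 112 g.

112 g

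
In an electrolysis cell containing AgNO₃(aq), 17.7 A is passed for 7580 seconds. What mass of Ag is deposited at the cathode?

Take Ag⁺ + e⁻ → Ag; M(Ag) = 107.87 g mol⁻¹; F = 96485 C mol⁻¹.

150 g

Q = I·t = 17.70 A × 7580.0 s = 134200 C.
n(e⁻) = Q/F = 134200 / 96485 = 1.391 mol.
Ag⁺ + e⁻ → Ag, so n(Ag) = n(e⁻)/1 = 1.391 mol.
m = n·M = 1.391 × 107.87 = 150 g.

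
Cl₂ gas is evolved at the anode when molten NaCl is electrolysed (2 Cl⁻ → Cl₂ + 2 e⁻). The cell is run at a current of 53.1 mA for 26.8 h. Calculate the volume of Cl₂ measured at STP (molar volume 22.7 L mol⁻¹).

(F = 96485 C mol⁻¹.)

0.603 L

Q = I·t = 0.05310 A × 96480 s = 5123 C.
n(e⁻) = Q/F = 5123 / 96485 = 0.05310 mol.
2 electrons are transferred per Cl₂ molecule, so n(Cl₂) = 0.05310 / 2 = 0.02655 mol.
V = n × V_m = 0.02655 × 22.7 = 0.603 L.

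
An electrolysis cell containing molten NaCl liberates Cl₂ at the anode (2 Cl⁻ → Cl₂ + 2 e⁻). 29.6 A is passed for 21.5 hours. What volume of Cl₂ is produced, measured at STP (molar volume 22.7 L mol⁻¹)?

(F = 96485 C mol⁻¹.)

Q = I·t = 29.60 A × 77400 s = 2291000 C.
n(e⁻) = Q/F = 2291000 / 96485 = 23.75 mol.
2 electrons are transferred per Cl₂ molecule, so n(Cl₂) = 23.75 / 2 = 11.87 mol.
V = n × V_m = 11.87 × 22.7 = 270 L.

270 L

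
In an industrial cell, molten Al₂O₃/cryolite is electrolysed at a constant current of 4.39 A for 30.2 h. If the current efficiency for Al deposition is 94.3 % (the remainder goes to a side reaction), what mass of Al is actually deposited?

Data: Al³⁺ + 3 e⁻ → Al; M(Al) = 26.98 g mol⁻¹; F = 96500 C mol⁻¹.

Q = I·t = 4.390 × 108720 = 477300 C.
n(e⁻) = 477300/96500 = 4.946 mol; theoretically n(Al) = 4.946/3 = 1.649 mol, m_theo = 44.48 g.
At 94.3 % efficiency, m_actual = 0.943 × 44.48 = 41.9 g.

41.9 g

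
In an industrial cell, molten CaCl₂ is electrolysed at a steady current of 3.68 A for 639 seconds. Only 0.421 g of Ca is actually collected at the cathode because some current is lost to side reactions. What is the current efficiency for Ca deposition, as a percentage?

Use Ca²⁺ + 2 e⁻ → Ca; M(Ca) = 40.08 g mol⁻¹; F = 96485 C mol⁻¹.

86.2 %

Q = I·t = 3.680 × 639.00 = 2352 C; n(e⁻) = 2352/96485 = 0.02437 mol.
Theoretical n(Ca) = n(e⁻)/2 = 0.01219 mol, i.e. m_theo = 0.01219 × 40.08 = 0.4884 g.
Efficiency = m_actual / m_theo = 0.421 / 0.4884 = 86.2 %.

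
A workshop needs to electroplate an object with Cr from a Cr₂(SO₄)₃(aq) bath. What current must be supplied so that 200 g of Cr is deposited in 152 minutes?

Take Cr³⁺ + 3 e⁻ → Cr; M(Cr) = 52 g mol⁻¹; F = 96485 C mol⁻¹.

n(Cr) = 200 / 52 = 3.846 mol.
n(e⁻) = 3 × 3.846 = 11.54 mol.
Q = n(e⁻)·F = 11.54 × 96485 = 1113000 C.
I = Q/t = 1113000 / 9120.0 s = 122 A.

122 A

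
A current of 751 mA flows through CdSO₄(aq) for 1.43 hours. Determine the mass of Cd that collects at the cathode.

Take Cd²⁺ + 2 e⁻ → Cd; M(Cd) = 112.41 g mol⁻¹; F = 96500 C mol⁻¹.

2.25 g

Q = I·t = 0.7510 A × 5148.0 s = 3866 C.
n(e⁻) = Q/F = 3866 / 96500 = 0.04006 mol.
Cd²⁺ + 2 e⁻ → Cd, so n(Cd) = n(e⁻)/2 = 0.02003 mol.
m = n·M = 0.02003 × 112.41 = 2.25 g.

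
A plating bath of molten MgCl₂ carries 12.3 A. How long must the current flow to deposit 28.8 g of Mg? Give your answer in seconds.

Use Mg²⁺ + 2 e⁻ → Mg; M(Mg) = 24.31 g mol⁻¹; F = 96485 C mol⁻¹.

18600 s

n(Mg) = m/M = 28.8 / 24.31 = 1.185 mol.
Each Mg atom requires 2 electrons, so n(e⁻) = 2 × 1.185 = 2.369 mol.
Q = n(e⁻)·F = 2.369 × 96485 = 228600 C.
t = Q/I = 228600 / 12.30 A = 18590 s.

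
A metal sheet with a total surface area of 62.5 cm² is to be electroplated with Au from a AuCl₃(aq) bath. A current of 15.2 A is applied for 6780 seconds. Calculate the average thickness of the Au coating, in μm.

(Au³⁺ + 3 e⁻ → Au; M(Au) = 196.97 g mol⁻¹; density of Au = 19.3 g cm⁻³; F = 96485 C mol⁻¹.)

581 μm

Q = I·t = 15.20 × 6780.0 = 103100 C; n(e⁻) = 1.068 mol.
n(Au) = n(e⁻)/3 = 0.3560 mol, so m = 0.3560 × 196.97 = 70.13 g.
Volume = m/ρ = 70.13 / 19.3 = 3.634 cm³.
Thickness = V/A = 3.634 / 62.5 = 0.0581 cm = 581 μm.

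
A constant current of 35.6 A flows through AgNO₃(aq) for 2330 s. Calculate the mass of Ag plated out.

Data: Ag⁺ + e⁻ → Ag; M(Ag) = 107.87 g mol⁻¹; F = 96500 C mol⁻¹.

92.7 g

Q = I·t = 35.60 A × 2330.0 s = 82950 C.
n(e⁻) = Q/F = 82950 / 96500 = 0.8596 mol.
Ag⁺ + e⁻ → Ag, so n(Ag) = n(e⁻)/1 = 0.8596 mol.
m = n·M = 0.8596 × 107.87 = 92.7 g.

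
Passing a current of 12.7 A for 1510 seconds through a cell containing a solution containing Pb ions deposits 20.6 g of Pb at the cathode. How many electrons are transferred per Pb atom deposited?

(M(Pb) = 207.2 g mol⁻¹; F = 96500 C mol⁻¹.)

2

Q = I·t = 12.70 A × 1510.0 s = 19180 C, so n(e⁻) = 19180/96500 = 0.1987 mol.
n(Pb) deposited = 20.6 / 207.2 = 0.09942 mol.
Electrons per atom = n(e⁻)/n(Pb) = 0.1987 / 0.09942 = 2.00 ≈ 2, so the ion is Pb²⁺.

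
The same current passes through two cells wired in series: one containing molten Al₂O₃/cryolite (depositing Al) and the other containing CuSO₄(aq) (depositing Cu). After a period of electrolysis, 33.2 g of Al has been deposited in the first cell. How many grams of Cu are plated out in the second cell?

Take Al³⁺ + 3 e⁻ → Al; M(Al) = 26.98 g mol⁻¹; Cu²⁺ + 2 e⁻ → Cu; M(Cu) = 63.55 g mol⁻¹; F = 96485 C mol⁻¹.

n(Al) = 33.2 / 26.98 = 1.231 mol.
Since Al³⁺ + 3 e⁻ → Al, n(e⁻) passed = 3 × 1.231 = 3.692 mol.
Cells in series carry the same charge, so the same 3.692 mol of electrons passes through cell 2.
Cu²⁺ + 2 e⁻ → Cu, so n(Cu) = 3.692 / 2 = 1.846 mol.
m(Cu) = 1.846 × 63.55 = 117 g.

117 g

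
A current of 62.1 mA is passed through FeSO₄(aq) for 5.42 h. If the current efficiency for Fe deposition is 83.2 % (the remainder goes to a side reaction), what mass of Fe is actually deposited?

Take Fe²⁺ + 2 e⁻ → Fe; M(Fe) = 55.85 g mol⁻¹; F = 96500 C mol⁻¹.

Q = I·t = 0.06210 × 19512 = 1212 C.
n(e⁻) = 1212/96500 = 0.01256 mol; theoretically n(Fe) = 0.01256/2 = 0.006278 mol, m_theo = 0.3506 g.
At 83.2 % efficiency, m_actual = 0.832 × 0.3506 = 0.292 g.

0.292 g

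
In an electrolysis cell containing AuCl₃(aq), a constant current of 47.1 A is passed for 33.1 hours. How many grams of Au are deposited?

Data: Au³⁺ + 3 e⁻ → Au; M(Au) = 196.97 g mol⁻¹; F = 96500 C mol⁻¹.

3820 g

Q = I·t = 47.10 A × 119160 s = 5612000 C.
n(e⁻) = Q/F = 5612000 / 96500 = 58.16 mol.
Au³⁺ + 3 e⁻ → Au, so n(Au) = n(e⁻)/3 = 19.39 mol.
m = n·M = 19.39 × 196.97 = 3820 g.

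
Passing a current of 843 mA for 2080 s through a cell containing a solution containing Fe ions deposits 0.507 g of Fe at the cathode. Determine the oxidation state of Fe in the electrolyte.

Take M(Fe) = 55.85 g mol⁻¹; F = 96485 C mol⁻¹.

+2

Q = I·t = 0.8430 A × 2080.0 s = 1753 C, so n(e⁻) = 1753/96485 = 0.01817 mol.
n(Fe) deposited = 0.507 / 55.85 = 0.009078 mol.
Electrons per atom = n(e⁻)/n(Fe) = 0.01817 / 0.009078 = 2.00 ≈ 2, so the ion is Fe²⁺.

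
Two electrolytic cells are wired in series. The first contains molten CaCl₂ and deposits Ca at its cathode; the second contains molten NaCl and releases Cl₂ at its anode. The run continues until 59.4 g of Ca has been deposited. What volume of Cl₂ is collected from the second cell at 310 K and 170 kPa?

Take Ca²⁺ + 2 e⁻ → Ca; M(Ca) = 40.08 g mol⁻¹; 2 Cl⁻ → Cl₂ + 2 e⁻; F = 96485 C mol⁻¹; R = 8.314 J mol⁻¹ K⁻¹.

n(Ca) = 59.4 / 40.08 = 1.482 mol, so n(e⁻) = 2 × 1.482 = 2.964 mol.
The cells are in series, so the same 2.964 mol of electrons passes through the second cell.
2 Cl⁻ → Cl₂ + 2 e⁻ — 2 mol e⁻ per mol Cl₂, so n(Cl₂) = 2.964/2 = 1.482 mol.
V = nRT/P = (1.482 × 8.314 × 310) / (170 × 10³) = 0.0225 m³ = 22.5 L.

22.5 L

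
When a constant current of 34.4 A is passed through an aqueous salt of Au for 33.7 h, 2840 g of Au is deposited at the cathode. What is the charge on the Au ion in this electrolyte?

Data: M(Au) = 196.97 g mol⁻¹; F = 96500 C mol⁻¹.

+3

Q = I·t = 34.40 A × 121320 s = 4173000 C, so n(e⁻) = 4173000/96500 = 43.25 mol.
n(Au) deposited = 2840 / 196.97 = 14.42 mol.
Electrons per atom = n(e⁻)/n(Au) = 43.25 / 14.42 = 3.00 ≈ 3, so the ion is Au³⁺.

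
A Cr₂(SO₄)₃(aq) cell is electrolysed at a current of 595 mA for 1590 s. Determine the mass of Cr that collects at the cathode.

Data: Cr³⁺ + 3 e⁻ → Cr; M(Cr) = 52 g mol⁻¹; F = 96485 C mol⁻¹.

Q = I·t = 0.5950 A × 1590.0 s = 946.0 C.
n(e⁻) = Q/F = 946.0 / 96485 = 0.009805 mol.
Cr³⁺ + 3 e⁻ → Cr, so n(Cr) = n(e⁻)/3 = 0.003268 mol.
m = n·M = 0.003268 × 52 = 0.170 g.

0.170 g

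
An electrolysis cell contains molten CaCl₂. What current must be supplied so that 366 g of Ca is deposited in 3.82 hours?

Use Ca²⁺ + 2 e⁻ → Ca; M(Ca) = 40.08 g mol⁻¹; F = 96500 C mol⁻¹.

n(Ca) = 366 / 40.08 = 9.132 mol.
n(e⁻) = 2 × 9.132 = 18.26 mol.
Q = n(e⁻)·F = 18.26 × 96500 = 1762000 C.
I = Q/t = 1762000 / 13752 s = 128 A.

128 A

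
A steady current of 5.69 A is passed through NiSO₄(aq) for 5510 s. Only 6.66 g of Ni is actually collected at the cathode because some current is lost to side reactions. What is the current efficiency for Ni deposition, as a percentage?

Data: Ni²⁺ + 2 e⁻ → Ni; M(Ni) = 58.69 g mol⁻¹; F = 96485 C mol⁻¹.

69.8 %

Q = I·t = 5.690 × 5510.0 = 31350 C; n(e⁻) = 31350/96485 = 0.3249 mol.
Theoretical n(Ni) = n(e⁻)/2 = 0.1625 mol, i.e. m_theo = 0.1625 × 58.69 = 9.535 g.
Efficiency = m_actual / m_theo = 6.66 / 9.535 = 69.8 %.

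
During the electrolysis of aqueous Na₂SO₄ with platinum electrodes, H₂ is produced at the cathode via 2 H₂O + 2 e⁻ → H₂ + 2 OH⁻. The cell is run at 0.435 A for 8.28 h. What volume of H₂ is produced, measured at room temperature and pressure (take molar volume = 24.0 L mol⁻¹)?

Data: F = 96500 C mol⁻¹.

Q = I·t = 0.4350 A × 29808 s = 12970 C.
n(e⁻) = Q/F = 12970 / 96500 = 0.1344 mol.
2 electrons are transferred per H₂ molecule, so n(H₂) = 0.1344 / 2 = 0.06718 mol.
V = n × V_m = 0.06718 × 24.0 = 1.61 L.

1.61 L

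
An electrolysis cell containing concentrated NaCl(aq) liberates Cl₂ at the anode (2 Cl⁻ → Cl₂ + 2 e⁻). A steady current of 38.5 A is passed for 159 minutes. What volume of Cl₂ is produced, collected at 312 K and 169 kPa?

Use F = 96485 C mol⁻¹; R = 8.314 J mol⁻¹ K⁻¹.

Q = I·t = 38.50 A × 9540.0 s = 367300 C.
n(e⁻) = Q/F = 367300 / 96485 = 3.807 mol.
2 electrons are transferred per Cl₂ molecule, so n(Cl₂) = 3.807 / 2 = 1.903 mol.
V = nRT/P = (1.903 × 8.314 × 312) / (169 × 10³ Pa) = 0.0292 m³ = 29.2 L.

29.2 L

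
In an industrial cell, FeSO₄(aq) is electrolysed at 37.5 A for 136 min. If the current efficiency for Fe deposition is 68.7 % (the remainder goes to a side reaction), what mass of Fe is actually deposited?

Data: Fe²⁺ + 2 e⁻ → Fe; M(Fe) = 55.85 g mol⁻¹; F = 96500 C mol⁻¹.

60.8 g

Q = I·t = 37.50 × 8160.0 = 306000 C.
n(e⁻) = 306000/96500 = 3.171 mol; theoretically n(Fe) = 3.171/2 = 1.585 mol, m_theo = 88.55 g.
At 68.7 % efficiency, m_actual = 0.687 × 88.55 = 60.8 g.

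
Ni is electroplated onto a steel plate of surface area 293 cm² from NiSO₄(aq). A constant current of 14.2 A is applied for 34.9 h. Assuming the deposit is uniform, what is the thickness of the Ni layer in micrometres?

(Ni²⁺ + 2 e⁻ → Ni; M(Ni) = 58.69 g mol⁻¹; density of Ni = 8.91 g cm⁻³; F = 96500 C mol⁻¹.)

Q = I·t = 14.20 × 125640 = 1784000 C; n(e⁻) = 18.49 mol.
n(Ni) = n(e⁻)/2 = 9.244 mol, so m = 9.244 × 58.69 = 542.5 g.
Volume = m/ρ = 542.5 / 8.91 = 60.89 cm³.
Thickness = V/A = 60.89 / 293 = 0.208 cm = 2080 μm.

2080 μm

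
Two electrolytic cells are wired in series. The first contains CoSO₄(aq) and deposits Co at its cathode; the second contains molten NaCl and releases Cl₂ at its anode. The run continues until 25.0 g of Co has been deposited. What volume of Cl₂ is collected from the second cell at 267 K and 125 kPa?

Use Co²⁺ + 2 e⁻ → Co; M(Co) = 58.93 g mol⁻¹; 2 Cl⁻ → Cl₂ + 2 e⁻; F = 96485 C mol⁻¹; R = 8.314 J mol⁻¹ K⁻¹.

n(Co) = 25.0 / 58.93 = 0.4242 mol, so n(e⁻) = 2 × 0.4242 = 0.8485 mol.
The cells are in series, so the same 0.8485 mol of electrons passes through the second cell.
2 Cl⁻ → Cl₂ + 2 e⁻ — 2 mol e⁻ per mol Cl₂, so n(Cl₂) = 0.8485/2 = 0.4242 mol.
V = nRT/P = (0.4242 × 8.314 × 267) / (125 × 10³) = 0.00753 m³ = 7.53 L.

7.53 L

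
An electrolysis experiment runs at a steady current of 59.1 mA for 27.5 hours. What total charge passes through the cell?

Q = I·t = 0.05910 A × 99000 s = 5850 C.

5850 C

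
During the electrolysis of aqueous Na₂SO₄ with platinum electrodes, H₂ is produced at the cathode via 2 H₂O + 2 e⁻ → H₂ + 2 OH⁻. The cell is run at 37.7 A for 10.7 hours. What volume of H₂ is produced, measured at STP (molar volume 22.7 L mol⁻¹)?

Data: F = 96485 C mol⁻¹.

171 L

Q = I·t = 37.70 A × 38520 s = 1452000 C.
n(e⁻) = Q/F = 1452000 / 96485 = 15.05 mol.
2 electrons are transferred per H₂ molecule, so n(H₂) = 15.05 / 2 = 7.526 mol.
V = n × V_m = 7.526 × 22.7 = 171 L.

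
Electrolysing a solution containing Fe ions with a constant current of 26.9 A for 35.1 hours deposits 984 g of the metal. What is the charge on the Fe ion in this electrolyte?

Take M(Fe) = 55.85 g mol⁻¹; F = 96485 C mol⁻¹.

Q = I·t = 26.90 A × 126360 s = 3399000 C, so n(e⁻) = 3399000/96485 = 35.23 mol.
n(Fe) deposited = 984 / 55.85 = 17.62 mol.
Electrons per atom = n(e⁻)/n(Fe) = 35.23 / 17.62 = 2.00 ≈ 2, so the ion is Fe²⁺.

+2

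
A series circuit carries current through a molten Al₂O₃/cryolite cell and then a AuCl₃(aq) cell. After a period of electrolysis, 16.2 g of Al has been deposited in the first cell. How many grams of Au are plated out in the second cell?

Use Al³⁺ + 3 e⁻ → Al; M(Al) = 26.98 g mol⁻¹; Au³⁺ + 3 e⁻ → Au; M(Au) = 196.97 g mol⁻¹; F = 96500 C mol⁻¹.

n(Al) = 16.2 / 26.98 = 0.6004 mol.
Since Al³⁺ + 3 e⁻ → Al, n(e⁻) passed = 3 × 0.6004 = 1.801 mol.
Cells in series carry the same charge, so the same 1.801 mol of electrons passes through cell 2.
Au³⁺ + 3 e⁻ → Au, so n(Au) = 1.801 / 3 = 0.6004 mol.
m(Au) = 0.6004 × 196.97 = 118 g.

118 g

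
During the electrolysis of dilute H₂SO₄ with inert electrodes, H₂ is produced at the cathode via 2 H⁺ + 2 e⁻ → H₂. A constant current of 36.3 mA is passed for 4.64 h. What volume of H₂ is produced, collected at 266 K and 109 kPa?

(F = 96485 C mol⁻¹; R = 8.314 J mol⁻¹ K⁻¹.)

0.0638 L

Q = I·t = 0.03630 A × 16704 s = 606.4 C.
n(e⁻) = Q/F = 606.4 / 96485 = 0.006284 mol.
2 electrons are transferred per H₂ molecule, so n(H₂) = 0.006284 / 2 = 0.003142 mol.
V = nRT/P = (0.003142 × 8.314 × 266) / (109 × 10³ Pa) = 6.38 × 10⁻⁵ m³ = 0.0638 L.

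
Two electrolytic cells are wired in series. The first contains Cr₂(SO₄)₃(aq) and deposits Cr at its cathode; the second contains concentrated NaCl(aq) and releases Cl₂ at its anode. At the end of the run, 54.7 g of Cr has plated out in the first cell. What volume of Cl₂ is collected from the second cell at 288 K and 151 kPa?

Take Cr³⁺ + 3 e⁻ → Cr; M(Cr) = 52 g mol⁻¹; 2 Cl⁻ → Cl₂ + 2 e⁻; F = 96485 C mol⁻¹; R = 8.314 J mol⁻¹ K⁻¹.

25.0 L

n(Cr) = 54.7 / 52 = 1.052 mol, so n(e⁻) = 3 × 1.052 = 3.156 mol.
The cells are in series, so the same 3.156 mol of electrons passes through the second cell.
2 Cl⁻ → Cl₂ + 2 e⁻ — 2 mol e⁻ per mol Cl₂, so n(Cl₂) = 3.156/2 = 1.578 mol.
V = nRT/P = (1.578 × 8.314 × 288) / (151 × 10³) = 0.0250 m³ = 25.0 L.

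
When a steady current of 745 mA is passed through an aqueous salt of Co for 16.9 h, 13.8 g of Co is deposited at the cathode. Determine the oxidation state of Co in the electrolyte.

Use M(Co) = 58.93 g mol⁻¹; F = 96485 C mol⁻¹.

Q = I·t = 0.7450 A × 60840 s = 45330 C, so n(e⁻) = 45330/96485 = 0.4698 mol.
n(Co) deposited = 13.8 / 58.93 = 0.2342 mol.
Electrons per atom = n(e⁻)/n(Co) = 0.4698 / 0.2342 = 2.01 ≈ 2, so the ion is Co²⁺.

+2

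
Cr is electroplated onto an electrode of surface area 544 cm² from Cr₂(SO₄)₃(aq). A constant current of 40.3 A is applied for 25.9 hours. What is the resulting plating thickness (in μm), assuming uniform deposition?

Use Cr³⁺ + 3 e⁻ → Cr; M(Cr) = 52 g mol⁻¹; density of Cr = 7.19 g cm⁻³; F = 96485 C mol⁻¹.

Q = I·t = 40.30 × 93240 = 3758000 C; n(e⁻) = 38.94 mol.
n(Cr) = n(e⁻)/3 = 12.98 mol, so m = 12.98 × 52 = 675.0 g.
Volume = m/ρ = 675.0 / 7.19 = 93.89 cm³.
Thickness = V/A = 93.89 / 544 = 0.173 cm = 1730 μm.

1730 μm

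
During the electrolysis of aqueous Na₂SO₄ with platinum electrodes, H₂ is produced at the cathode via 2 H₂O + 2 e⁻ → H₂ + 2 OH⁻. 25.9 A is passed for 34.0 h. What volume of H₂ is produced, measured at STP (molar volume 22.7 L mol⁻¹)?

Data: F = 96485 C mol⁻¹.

373 L

Q = I·t = 25.90 A × 122400 s = 3170000 C.
n(e⁻) = Q/F = 3170000 / 96485 = 32.86 mol.
2 electrons are transferred per H₂ molecule, so n(H₂) = 32.86 / 2 = 16.43 mol.
V = n × V_m = 16.43 × 22.7 = 373 L.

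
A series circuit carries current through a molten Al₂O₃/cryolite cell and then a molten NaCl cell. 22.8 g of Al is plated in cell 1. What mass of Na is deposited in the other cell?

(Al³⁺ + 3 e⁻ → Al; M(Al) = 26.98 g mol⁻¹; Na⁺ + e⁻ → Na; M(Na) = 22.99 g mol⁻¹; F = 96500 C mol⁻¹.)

n(Al) = 22.8 / 26.98 = 0.8451 mol.
Since Al³⁺ + 3 e⁻ → Al, n(e⁻) passed = 3 × 0.8451 = 2.535 mol.
Cells in series carry the same charge, so the same 2.535 mol of electrons passes through cell 2.
Na⁺ + e⁻ → Na, so n(Na) = 2.535 / 1 = 2.535 mol.
m(Na) = 2.535 × 22.99 = 58.3 g.

58.3 g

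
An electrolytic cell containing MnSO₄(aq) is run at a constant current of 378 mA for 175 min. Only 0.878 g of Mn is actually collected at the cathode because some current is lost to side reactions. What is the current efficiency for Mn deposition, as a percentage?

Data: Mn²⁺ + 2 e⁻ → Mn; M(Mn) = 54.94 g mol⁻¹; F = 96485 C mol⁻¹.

77.7 %

Q = I·t = 0.3780 × 10500 = 3969 C; n(e⁻) = 3969/96485 = 0.04114 mol.
Theoretical n(Mn) = n(e⁻)/2 = 0.02057 mol, i.e. m_theo = 0.02057 × 54.94 = 1.130 g.
Efficiency = m_actual / m_theo = 0.878 / 1.130 = 77.7 %.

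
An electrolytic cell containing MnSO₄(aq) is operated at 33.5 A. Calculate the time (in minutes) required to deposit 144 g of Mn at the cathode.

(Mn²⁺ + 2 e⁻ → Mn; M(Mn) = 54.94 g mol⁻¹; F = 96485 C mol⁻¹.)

252 min

n(Mn) = m/M = 144 / 54.94 = 2.621 mol.
Each Mn atom requires 2 electrons, so n(e⁻) = 2 × 2.621 = 5.242 mol.
Q = n(e⁻)·F = 5.242 × 96485 = 505800 C.
t = Q/I = 505800 / 33.50 A = 15100 s = 252 min.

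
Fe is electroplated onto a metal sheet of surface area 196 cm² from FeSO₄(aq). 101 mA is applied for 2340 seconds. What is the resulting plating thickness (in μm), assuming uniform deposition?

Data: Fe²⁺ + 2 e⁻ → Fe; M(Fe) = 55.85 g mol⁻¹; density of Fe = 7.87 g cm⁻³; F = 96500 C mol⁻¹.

Q = I·t = 0.1010 × 2340.0 = 236.3 C; n(e⁻) = 0.002449 mol.
n(Fe) = n(e⁻)/2 = 0.001225 mol, so m = 0.001225 × 55.85 = 0.06839 g.
Volume = m/ρ = 0.06839 / 7.87 = 0.008690 cm³.
Thickness = V/A = 0.008690 / 196 = 4.43 × 10⁻⁵ cm = 0.443 μm.

0.443 μm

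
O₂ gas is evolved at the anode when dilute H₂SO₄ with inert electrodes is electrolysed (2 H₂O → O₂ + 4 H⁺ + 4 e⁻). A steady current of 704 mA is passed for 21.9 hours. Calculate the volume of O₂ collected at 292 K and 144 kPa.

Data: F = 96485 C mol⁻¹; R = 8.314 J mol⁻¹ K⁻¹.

2.42 L

Q = I·t = 0.7040 A × 78840 s = 55500 C.
n(e⁻) = Q/F = 55500 / 96485 = 0.5753 mol.
4 electrons are transferred per O₂ molecule, so n(O₂) = 0.5753 / 4 = 0.1438 mol.
V = nRT/P = (0.1438 × 8.314 × 292) / (144 × 10³ Pa) = 0.00242 m³ = 2.42 L.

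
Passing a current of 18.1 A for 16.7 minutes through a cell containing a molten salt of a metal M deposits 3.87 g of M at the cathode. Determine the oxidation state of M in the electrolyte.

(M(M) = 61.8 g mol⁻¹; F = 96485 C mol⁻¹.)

+3

Q = I·t = 18.10 A × 1002.0 s = 18140 C, so n(e⁻) = 18140/96485 = 0.1880 mol.
n(M) deposited = 3.87 / 61.8 = 0.06262 mol.
Electrons per atom = n(e⁻)/n(M) = 0.1880 / 0.06262 = 3.00 ≈ 3, so the ion is M³⁺.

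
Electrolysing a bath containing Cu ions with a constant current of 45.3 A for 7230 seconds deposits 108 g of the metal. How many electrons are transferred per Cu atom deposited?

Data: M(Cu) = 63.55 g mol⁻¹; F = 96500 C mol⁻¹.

2

Q = I·t = 45.30 A × 7230.0 s = 327500 C, so n(e⁻) = 327500/96500 = 3.394 mol.
n(Cu) deposited = 108 / 63.55 = 1.699 mol.
Electrons per atom = n(e⁻)/n(Cu) = 3.394 / 1.699 = 2.00 ≈ 2, so the ion is Cu²⁺.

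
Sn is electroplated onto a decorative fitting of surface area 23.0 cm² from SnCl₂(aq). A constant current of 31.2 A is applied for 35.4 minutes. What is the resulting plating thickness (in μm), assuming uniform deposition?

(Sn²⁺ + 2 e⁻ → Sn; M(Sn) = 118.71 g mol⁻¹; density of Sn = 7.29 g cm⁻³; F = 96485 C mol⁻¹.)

Q = I·t = 31.20 × 2124.0 = 66270 C; n(e⁻) = 0.6868 mol.
n(Sn) = n(e⁻)/2 = 0.3434 mol, so m = 0.3434 × 118.71 = 40.77 g.
Volume = m/ρ = 40.77 / 7.29 = 5.592 cm³.
Thickness = V/A = 5.592 / 23.0 = 0.243 cm = 2430 μm.

2430 μm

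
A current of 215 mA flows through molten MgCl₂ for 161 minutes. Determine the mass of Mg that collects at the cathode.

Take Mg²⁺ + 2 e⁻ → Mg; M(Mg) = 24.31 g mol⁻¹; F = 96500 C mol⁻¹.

0.262 g

Q = I·t = 0.2150 A × 9660.0 s = 2077 C.
n(e⁻) = Q/F = 2077 / 96500 = 0.02152 mol.
Mg²⁺ + 2 e⁻ → Mg, so n(Mg) = n(e⁻)/2 = 0.01076 mol.
m = n·M = 0.01076 × 24.31 = 0.262 g.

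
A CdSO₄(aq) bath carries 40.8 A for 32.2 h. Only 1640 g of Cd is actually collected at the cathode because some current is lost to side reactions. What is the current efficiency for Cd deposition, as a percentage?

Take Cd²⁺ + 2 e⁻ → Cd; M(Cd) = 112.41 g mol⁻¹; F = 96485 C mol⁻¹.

59.5 %

Q = I·t = 40.80 × 115920 = 4730000 C; n(e⁻) = 4730000/96485 = 49.02 mol.
Theoretical n(Cd) = n(e⁻)/2 = 24.51 mol, i.e. m_theo = 24.51 × 112.41 = 2755 g.
Efficiency = m_actual / m_theo = 1640 / 2755 = 59.5 %.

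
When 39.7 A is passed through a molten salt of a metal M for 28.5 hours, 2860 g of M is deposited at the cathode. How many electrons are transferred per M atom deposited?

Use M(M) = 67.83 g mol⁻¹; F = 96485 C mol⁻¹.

Q = I·t = 39.70 A × 102600 s = 4073000 C, so n(e⁻) = 4073000/96485 = 42.22 mol.
n(M) deposited = 2860 / 67.83 = 42.16 mol.
Electrons per atom = n(e⁻)/n(M) = 42.22 / 42.16 = 1.00 ≈ 1, so the ion is M⁺.

1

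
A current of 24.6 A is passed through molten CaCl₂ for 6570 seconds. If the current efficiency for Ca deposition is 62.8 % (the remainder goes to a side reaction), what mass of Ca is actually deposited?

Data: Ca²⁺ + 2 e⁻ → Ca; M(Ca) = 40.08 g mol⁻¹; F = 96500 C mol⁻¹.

Q = I·t = 24.60 × 6570.0 = 161600 C.
n(e⁻) = 161600/96500 = 1.675 mol; theoretically n(Ca) = 1.675/2 = 0.8374 mol, m_theo = 33.56 g.
At 62.8 % efficiency, m_actual = 0.628 × 33.56 = 21.1 g.

21.1 g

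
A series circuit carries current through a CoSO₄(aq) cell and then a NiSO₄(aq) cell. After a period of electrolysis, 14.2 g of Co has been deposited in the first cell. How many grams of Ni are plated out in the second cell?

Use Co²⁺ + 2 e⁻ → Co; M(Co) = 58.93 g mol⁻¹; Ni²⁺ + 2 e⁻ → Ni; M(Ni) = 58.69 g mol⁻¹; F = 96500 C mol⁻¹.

n(Co) = 14.2 / 58.93 = 0.2410 mol.
Since Co²⁺ + 2 e⁻ → Co, n(e⁻) passed = 2 × 0.2410 = 0.4819 mol.
Cells in series carry the same charge, so the same 0.4819 mol of electrons passes through cell 2.
Ni²⁺ + 2 e⁻ → Ni, so n(Ni) = 0.4819 / 2 = 0.2410 mol.
m(Ni) = 0.2410 × 58.69 = 14.1 g.

14.1 g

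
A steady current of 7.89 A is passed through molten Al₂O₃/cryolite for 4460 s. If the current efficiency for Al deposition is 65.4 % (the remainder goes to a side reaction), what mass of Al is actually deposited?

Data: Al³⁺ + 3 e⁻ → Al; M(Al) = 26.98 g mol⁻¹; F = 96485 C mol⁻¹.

Q = I·t = 7.890 × 4460.0 = 35190 C.
n(e⁻) = 35190/96485 = 0.3647 mol; theoretically n(Al) = 0.3647/3 = 0.1216 mol, m_theo = 3.280 g.
At 65.4 % efficiency, m_actual = 0.654 × 3.280 = 2.15 g.

2.15 g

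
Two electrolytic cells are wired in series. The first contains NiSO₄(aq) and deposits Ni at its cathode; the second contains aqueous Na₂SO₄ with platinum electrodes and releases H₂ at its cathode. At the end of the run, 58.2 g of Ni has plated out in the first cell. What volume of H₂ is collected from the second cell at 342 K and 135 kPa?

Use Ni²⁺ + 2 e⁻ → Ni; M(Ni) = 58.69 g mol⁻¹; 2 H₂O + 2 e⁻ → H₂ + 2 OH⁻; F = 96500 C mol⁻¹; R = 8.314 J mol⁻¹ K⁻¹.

20.9 L

n(Ni) = 58.2 / 58.69 = 0.9917 mol, so n(e⁻) = 2 × 0.9917 = 1.983 mol.
The cells are in series, so the same 1.983 mol of electrons passes through the second cell.
2 H₂O + 2 e⁻ → H₂ + 2 OH⁻ — 2 mol e⁻ per mol H₂, so n(H₂) = 1.983/2 = 0.9917 mol.
V = nRT/P = (0.9917 × 8.314 × 342) / (135 × 10³) = 0.0209 m³ = 20.9 L.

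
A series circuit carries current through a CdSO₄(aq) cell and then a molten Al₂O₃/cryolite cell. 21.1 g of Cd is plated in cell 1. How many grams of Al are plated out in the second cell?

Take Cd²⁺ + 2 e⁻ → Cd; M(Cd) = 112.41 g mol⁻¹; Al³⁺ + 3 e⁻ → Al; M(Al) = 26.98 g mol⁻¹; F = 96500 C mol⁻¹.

n(Cd) = 21.1 / 112.41 = 0.1877 mol.
Since Cd²⁺ + 2 e⁻ → Cd, n(e⁻) passed = 2 × 0.1877 = 0.3754 mol.
Cells in series carry the same charge, so the same 0.3754 mol of electrons passes through cell 2.
Al³⁺ + 3 e⁻ → Al, so n(Al) = 0.3754 / 3 = 0.1251 mol.
m(Al) = 0.1251 × 26.98 = 3.38 g.

3.38 g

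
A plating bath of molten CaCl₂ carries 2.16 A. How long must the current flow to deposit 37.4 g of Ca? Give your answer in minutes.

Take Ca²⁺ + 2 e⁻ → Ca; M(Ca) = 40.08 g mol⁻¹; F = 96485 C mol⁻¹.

n(Ca) = m/M = 37.4 / 40.08 = 0.9331 mol.
Each Ca atom requires 2 electrons, so n(e⁻) = 2 × 0.9331 = 1.866 mol.
Q = n(e⁻)·F = 1.866 × 96485 = 180100 C.
t = Q/I = 180100 / 2.160 A = 83360 s = 1390 min.

1390 min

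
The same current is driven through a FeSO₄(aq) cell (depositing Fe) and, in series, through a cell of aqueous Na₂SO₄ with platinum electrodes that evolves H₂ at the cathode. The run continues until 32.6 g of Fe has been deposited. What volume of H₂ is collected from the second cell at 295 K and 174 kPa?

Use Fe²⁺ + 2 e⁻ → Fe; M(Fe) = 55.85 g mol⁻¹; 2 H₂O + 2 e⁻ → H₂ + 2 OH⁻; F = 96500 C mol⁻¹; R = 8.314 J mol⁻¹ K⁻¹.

8.23 L

n(Fe) = 32.6 / 55.85 = 0.5837 mol, so n(e⁻) = 2 × 0.5837 = 1.167 mol.
The cells are in series, so the same 1.167 mol of electrons passes through the second cell.
2 H₂O + 2 e⁻ → H₂ + 2 OH⁻ — 2 mol e⁻ per mol H₂, so n(H₂) = 1.167/2 = 0.5837 mol.
V = nRT/P = (0.5837 × 8.314 × 295) / (174 × 10³) = 0.00823 m³ = 8.23 L.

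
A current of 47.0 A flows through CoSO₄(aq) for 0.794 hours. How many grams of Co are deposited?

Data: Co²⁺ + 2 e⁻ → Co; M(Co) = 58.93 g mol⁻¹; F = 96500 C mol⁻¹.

41.0 g

Q = I·t = 47.00 A × 2858.4 s = 134300 C.
n(e⁻) = Q/F = 134300 / 96500 = 1.392 mol.
Co²⁺ + 2 e⁻ → Co, so n(Co) = n(e⁻)/2 = 0.6961 mol.
m = n·M = 0.6961 × 58.93 = 41.0 g.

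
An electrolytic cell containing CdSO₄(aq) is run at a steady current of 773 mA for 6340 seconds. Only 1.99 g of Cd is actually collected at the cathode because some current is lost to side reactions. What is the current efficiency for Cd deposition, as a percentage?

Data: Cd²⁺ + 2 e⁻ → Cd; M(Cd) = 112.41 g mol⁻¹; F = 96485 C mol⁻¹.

69.7 %

Q = I·t = 0.7730 × 6340.0 = 4901 C; n(e⁻) = 4901/96485 = 0.05079 mol.
Theoretical n(Cd) = n(e⁻)/2 = 0.02540 mol, i.e. m_theo = 0.02540 × 112.41 = 2.855 g.
Efficiency = m_actual / m_theo = 1.99 / 2.855 = 69.7 %.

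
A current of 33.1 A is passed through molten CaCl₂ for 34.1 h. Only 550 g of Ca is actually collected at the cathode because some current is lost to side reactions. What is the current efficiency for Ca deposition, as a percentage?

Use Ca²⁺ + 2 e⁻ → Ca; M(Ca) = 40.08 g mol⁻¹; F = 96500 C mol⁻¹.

65.2 %

Q = I·t = 33.10 × 122760 = 4063000 C; n(e⁻) = 4063000/96500 = 42.11 mol.
Theoretical n(Ca) = n(e⁻)/2 = 21.05 mol, i.e. m_theo = 21.05 × 40.08 = 843.8 g.
Efficiency = m_actual / m_theo = 550 / 843.8 = 65.2 %.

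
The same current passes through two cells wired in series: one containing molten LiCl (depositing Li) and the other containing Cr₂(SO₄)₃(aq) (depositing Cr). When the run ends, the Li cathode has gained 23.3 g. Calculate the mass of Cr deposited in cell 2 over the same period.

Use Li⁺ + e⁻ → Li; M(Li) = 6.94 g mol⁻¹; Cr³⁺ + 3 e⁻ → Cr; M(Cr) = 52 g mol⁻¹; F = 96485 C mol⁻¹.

n(Li) = 23.3 / 6.94 = 3.357 mol.
Since Li⁺ + e⁻ → Li, n(e⁻) passed = 1 × 3.357 = 3.357 mol.
Cells in series carry the same charge, so the same 3.357 mol of electrons passes through cell 2.
Cr³⁺ + 3 e⁻ → Cr, so n(Cr) = 3.357 / 3 = 1.119 mol.
m(Cr) = 1.119 × 52 = 58.2 g.

58.2 g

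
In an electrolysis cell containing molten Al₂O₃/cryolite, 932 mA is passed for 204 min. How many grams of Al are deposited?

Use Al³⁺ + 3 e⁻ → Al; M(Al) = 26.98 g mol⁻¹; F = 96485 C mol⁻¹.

Q = I·t = 0.9320 A × 12240 s = 11410 C.
n(e⁻) = Q/F = 11410 / 96485 = 0.1182 mol.
Al³⁺ + 3 e⁻ → Al, so n(Al) = n(e⁻)/3 = 0.03941 mol.
m = n·M = 0.03941 × 26.98 = 1.06 g.

1.06 g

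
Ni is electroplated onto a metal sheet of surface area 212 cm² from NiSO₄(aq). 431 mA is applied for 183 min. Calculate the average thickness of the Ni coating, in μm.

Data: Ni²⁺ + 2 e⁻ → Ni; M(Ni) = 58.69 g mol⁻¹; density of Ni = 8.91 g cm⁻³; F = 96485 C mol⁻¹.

Q = I·t = 0.4310 × 10980 = 4732 C; n(e⁻) = 0.04905 mol.
n(Ni) = n(e⁻)/2 = 0.02452 mol, so m = 0.02452 × 58.69 = 1.439 g.
Volume = m/ρ = 1.439 / 8.91 = 0.1615 cm³.
Thickness = V/A = 0.1615 / 212 = 7.62 × 10⁻⁴ cm = 7.62 μm.

7.62 μm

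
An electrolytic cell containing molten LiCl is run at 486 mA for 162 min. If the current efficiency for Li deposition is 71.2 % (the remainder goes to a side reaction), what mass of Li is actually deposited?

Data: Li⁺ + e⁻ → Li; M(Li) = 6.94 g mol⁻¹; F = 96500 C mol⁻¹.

0.242 g

Q = I·t = 0.4860 × 9720.0 = 4724 C.
n(e⁻) = 4724/96500 = 0.04895 mol; theoretically n(Li) = 0.04895/1 = 0.04895 mol, m_theo = 0.3397 g.
At 71.2 % efficiency, m_actual = 0.712 × 0.3397 = 0.242 g.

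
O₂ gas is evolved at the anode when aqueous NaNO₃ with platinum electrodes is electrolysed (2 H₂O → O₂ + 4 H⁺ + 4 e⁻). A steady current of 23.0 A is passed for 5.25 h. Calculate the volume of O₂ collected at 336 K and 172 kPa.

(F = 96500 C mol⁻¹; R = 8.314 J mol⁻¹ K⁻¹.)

18.3 L

Q = I·t = 23.00 A × 18900 s = 434700 C.
n(e⁻) = Q/F = 434700 / 96500 = 4.505 mol.
4 electrons are transferred per O₂ molecule, so n(O₂) = 4.505 / 4 = 1.126 mol.
V = nRT/P = (1.126 × 8.314 × 336) / (172 × 10³ Pa) = 0.0183 m³ = 18.3 L.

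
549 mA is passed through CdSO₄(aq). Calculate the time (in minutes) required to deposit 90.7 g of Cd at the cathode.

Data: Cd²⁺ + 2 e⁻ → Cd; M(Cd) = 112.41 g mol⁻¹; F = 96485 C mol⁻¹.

4730 min

n(Cd) = m/M = 90.7 / 112.41 = 0.8069 mol.
Each Cd atom requires 2 electrons, so n(e⁻) = 2 × 0.8069 = 1.614 mol.
Q = n(e⁻)·F = 1.614 × 96485 = 155700 C.
t = Q/I = 155700 / 0.5490 A = 283600 s = 4730 min.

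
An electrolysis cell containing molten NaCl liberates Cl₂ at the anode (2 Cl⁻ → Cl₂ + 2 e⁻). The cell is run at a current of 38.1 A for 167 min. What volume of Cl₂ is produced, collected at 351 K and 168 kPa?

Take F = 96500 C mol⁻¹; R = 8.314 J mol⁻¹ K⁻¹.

34.4 L

Q = I·t = 38.10 A × 10020 s = 381800 C.
n(e⁻) = Q/F = 381800 / 96500 = 3.956 mol.
2 electrons are transferred per Cl₂ molecule, so n(Cl₂) = 3.956 / 2 = 1.978 mol.
V = nRT/P = (1.978 × 8.314 × 351) / (168 × 10³ Pa) = 0.0344 m³ = 34.4 L.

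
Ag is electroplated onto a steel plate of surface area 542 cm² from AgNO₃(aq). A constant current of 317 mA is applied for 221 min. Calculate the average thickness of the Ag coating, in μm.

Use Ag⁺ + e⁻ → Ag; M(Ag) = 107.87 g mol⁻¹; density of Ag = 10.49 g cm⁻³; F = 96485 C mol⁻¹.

8.27 μm

Q = I·t = 0.3170 × 13260 = 4203 C; n(e⁻) = 0.04357 mol.
n(Ag) = n(e⁻)/1 = 0.04357 mol, so m = 0.04357 × 107.87 = 4.699 g.
Volume = m/ρ = 4.699 / 10.49 = 0.4480 cm³.
Thickness = V/A = 0.4480 / 542 = 8.27 × 10⁻⁴ cm = 8.27 μm.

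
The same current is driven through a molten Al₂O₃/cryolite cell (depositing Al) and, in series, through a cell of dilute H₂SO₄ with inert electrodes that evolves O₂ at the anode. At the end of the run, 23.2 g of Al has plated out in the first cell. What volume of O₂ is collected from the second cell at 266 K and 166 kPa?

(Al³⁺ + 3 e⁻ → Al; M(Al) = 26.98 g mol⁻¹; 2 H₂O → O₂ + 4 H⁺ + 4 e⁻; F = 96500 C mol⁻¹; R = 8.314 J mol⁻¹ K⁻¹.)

n(Al) = 23.2 / 26.98 = 0.8599 mol, so n(e⁻) = 3 × 0.8599 = 2.580 mol.
The cells are in series, so the same 2.580 mol of electrons passes through the second cell.
2 H₂O → O₂ + 4 H⁺ + 4 e⁻ — 4 mol e⁻ per mol O₂, so n(O₂) = 2.580/4 = 0.6449 mol.
V = nRT/P = (0.6449 × 8.314 × 266) / (166 × 10³) = 0.00859 m³ = 8.59 L.

8.59 L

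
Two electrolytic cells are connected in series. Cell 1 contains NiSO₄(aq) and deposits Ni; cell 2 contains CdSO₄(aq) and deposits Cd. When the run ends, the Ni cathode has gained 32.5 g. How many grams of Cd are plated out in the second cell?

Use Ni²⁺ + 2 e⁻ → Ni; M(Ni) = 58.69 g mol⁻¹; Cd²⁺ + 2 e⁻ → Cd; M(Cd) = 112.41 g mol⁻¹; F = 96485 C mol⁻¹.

62.2 g

n(Ni) = 32.5 / 58.69 = 0.5538 mol.
Since Ni²⁺ + 2 e⁻ → Ni, n(e⁻) passed = 2 × 0.5538 = 1.108 mol.
Cells in series carry the same charge, so the same 1.108 mol of electrons passes through cell 2.
Cd²⁺ + 2 e⁻ → Cd, so n(Cd) = 1.108 / 2 = 0.5538 mol.
m(Cd) = 0.5538 × 112.41 = 62.2 g.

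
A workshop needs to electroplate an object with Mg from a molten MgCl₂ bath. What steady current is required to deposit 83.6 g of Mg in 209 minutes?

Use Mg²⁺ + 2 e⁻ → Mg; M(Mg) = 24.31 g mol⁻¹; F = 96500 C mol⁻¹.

52.9 A

n(Mg) = 83.6 / 24.31 = 3.439 mol.
n(e⁻) = 2 × 3.439 = 6.878 mol.
Q = n(e⁻)·F = 6.878 × 96500 = 663700 C.
I = Q/t = 663700 / 12540 s = 52.9 A.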